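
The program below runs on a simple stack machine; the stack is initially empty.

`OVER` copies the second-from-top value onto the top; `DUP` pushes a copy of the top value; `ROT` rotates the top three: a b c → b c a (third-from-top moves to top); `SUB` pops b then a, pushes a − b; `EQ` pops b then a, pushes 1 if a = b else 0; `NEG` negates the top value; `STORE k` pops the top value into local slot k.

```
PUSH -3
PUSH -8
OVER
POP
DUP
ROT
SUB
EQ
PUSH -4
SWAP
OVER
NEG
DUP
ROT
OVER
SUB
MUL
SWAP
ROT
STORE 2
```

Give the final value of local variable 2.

PUSH -3  -3
PUSH -8  -3 -8
OVER     -3 -8 -3
POP      -3 -8
DUP      -3 -8 -8
ROT      -8 -8 -3
SUB      -8 -5
EQ       0
PUSH -4  0 -4
SWAP     -4 0
OVER     -4 0 -4
NEG      -4 0 4
DUP      -4 0 4 4
ROT      -4 4 4 0
OVER     -4 4 4 0 4
SUB      -4 4 4 -4
MUL      -4 4 -16
SWAP     -4 -16 4
ROT      -16 4 -4
STORE 2  -16 4

-4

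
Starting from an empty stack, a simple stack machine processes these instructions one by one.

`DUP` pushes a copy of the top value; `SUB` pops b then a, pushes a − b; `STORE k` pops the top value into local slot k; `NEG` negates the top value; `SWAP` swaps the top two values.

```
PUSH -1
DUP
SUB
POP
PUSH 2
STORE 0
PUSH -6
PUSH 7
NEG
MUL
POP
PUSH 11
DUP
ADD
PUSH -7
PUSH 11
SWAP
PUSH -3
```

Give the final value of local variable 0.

2

PUSH -1  [-1]
DUP      [-1, -1]
SUB      [0]
POP      []
PUSH 2   [2]
STORE 0  []
PUSH -6  [-6]
PUSH 7   [-6, 7]
NEG      [-6, -7]
MUL      [42]
POP      []
PUSH 11  [11]
DUP      [11, 11]
ADD      [22]
PUSH -7  [22, -7]
PUSH 11  [22, -7, 11]
SWAP     [22, 11, -7]
PUSH -3  [22, 11, -7, -3]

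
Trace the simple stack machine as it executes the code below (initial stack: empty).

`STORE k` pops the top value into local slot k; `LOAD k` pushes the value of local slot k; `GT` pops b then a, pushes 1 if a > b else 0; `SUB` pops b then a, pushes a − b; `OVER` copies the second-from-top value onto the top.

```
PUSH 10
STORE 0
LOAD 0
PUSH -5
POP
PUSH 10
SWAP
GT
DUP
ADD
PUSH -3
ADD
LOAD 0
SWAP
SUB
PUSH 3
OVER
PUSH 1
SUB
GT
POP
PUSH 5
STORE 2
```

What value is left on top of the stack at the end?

13

PUSH 10 : 10
STORE 0 : (empty)
LOAD 0  : 10
PUSH -5 : 10 -5
POP     : 10
PUSH 10 : 10 10
SWAP    : 10 10
GT      : 0
DUP     : 0 0
ADD     : 0
PUSH -3 : 0 -3
ADD     : -3
LOAD 0  : -3 10
SWAP    : 10 -3
SUB     : 13
PUSH 3  : 13 3
OVER    : 13 3 13
PUSH 1  : 13 3 13 1
SUB     : 13 3 12
GT      : 13 0
POP     : 13
PUSH 5  : 13 5
STORE 2 : 13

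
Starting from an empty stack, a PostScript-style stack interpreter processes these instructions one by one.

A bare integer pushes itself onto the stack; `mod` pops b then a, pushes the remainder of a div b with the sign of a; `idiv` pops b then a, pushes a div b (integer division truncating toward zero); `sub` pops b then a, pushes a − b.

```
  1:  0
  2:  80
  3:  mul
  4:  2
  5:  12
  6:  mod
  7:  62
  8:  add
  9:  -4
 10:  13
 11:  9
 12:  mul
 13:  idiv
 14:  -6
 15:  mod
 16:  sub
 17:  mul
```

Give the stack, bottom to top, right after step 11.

0   -> 0
80  -> 0 80
mul -> 0
2   -> 0 2
12  -> 0 2 12
mod -> 0 2
62  -> 0 2 62
add -> 0 64
-4  -> 0 64 -4
13  -> 0 64 -4 13
9   -> 0 64 -4 13 9

[0, 64, -4, 13, 9]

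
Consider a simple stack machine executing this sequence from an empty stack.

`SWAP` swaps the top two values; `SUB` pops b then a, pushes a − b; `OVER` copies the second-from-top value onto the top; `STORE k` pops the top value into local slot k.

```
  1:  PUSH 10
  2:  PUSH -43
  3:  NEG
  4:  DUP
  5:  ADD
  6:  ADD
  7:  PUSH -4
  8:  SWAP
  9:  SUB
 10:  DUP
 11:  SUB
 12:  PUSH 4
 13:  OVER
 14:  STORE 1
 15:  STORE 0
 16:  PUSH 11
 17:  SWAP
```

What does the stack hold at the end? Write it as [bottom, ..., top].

[11, 0]

PUSH 10   10
PUSH -43  10 -43
NEG       10 43
DUP       10 43 43
ADD       10 86
ADD       96
PUSH -4   96 -4
SWAP      -4 96
SUB       -100
DUP       -100 -100
SUB       0
PUSH 4    0 4
OVER      0 4 0
STORE 1   0 4
STORE 0   0
PUSH 11   0 11
SWAP      11 0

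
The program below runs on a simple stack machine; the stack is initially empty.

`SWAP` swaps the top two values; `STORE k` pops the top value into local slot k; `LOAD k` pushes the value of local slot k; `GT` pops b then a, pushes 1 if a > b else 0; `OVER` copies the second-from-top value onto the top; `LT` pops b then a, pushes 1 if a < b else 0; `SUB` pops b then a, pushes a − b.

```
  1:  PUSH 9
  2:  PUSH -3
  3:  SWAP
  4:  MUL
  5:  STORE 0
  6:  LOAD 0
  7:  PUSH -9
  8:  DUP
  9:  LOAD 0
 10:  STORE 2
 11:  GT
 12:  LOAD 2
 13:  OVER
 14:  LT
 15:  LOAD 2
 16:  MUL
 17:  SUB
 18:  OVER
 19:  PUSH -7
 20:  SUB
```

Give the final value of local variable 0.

-27

PUSH 9  -> [9]
PUSH -3 -> [9, -3]
SWAP    -> [-3, 9]
MUL     -> [-27]
STORE 0 -> []
LOAD 0  -> [-27]
PUSH -9 -> [-27, -9]
DUP     -> [-27, -9, -9]
LOAD 0  -> [-27, -9, -9, -27]
STORE 2 -> [-27, -9, -9]
GT      -> [-27, 0]
LOAD 2  -> [-27, 0, -27]
OVER    -> [-27, 0, -27, 0]
LT      -> [-27, 0, 1]
LOAD 2  -> [-27, 0, 1, -27]
MUL     -> [-27, 0, -27]
SUB     -> [-27, 27]
OVER    -> [-27, 27, -27]
PUSH -7 -> [-27, 27, -27, -7]
SUB     -> [-27, 27, -20]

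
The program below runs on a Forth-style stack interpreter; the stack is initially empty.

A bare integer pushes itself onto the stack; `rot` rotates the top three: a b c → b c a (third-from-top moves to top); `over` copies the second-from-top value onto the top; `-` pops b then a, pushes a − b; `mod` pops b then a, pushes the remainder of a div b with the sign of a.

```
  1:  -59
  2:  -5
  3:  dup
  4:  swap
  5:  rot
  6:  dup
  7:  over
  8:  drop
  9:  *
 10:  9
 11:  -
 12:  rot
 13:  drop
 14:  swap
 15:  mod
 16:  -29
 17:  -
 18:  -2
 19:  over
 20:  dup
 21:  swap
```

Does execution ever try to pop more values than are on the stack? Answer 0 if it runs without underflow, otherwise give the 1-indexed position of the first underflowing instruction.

-59  → [-59]
-5   → [-59, -5]
dup  → [-59, -5, -5]
swap → [-59, -5, -5]
rot  → [-5, -5, -59]
dup  → [-5, -5, -59, -59]
over → [-5, -5, -59, -59, -59]
drop → [-5, -5, -59, -59]
*    → [-5, -5, 3481]
9    → [-5, -5, 3481, 9]
-    → [-5, -5, 3472]
rot  → [-5, 3472, -5]
drop → [-5, 3472]
swap → [3472, -5]
mod  → [2]
-29  → [2, -29]
-    → [31]
-2   → [31, -2]
over → [31, -2, 31]
dup  → [31, -2, 31, 31]
swap → [31, -2, 31, 31]

0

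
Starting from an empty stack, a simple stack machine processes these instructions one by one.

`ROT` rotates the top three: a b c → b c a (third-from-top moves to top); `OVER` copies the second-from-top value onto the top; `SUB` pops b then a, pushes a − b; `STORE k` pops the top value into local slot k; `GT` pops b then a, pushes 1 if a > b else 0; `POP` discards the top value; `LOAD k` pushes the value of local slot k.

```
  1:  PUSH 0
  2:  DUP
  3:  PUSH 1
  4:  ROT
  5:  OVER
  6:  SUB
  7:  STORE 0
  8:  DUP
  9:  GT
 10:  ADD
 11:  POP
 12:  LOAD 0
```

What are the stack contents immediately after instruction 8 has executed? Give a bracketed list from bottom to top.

[0, 1, 1]

PUSH 0  : 0
DUP     : 0 0
PUSH 1  : 0 0 1
ROT     : 0 1 0
OVER    : 0 1 0 1
SUB     : 0 1 -1
STORE 0 : 0 1
DUP     : 0 1 1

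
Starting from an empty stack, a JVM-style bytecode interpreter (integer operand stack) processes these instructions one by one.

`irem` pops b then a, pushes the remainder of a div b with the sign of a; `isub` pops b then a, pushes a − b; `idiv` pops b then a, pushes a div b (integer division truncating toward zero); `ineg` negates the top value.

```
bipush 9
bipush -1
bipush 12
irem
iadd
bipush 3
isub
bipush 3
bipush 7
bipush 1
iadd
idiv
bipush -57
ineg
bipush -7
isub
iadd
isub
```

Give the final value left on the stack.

-59

bipush 9   : 9
bipush -1  : 9 -1
bipush 12  : 9 -1 12
irem       : 9 -1
iadd       : 8
bipush 3   : 8 3
isub       : 5
bipush 3   : 5 3
bipush 7   : 5 3 7
bipush 1   : 5 3 7 1
iadd       : 5 3 8
idiv       : 5 0
bipush -57 : 5 0 -57
ineg       : 5 0 57
bipush -7  : 5 0 57 -7
isub       : 5 0 64
iadd       : 5 64
isub       : -59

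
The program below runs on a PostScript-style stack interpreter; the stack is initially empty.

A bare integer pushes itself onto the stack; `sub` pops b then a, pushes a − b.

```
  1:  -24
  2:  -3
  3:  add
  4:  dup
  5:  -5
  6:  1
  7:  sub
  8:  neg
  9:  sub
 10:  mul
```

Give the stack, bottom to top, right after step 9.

-24 : -24
-3  : -24 -3
add : -27
dup : -27 -27
-5  : -27 -27 -5
1   : -27 -27 -5 1
sub : -27 -27 -6
neg : -27 -27 6
sub : -27 -33

[-27, -33]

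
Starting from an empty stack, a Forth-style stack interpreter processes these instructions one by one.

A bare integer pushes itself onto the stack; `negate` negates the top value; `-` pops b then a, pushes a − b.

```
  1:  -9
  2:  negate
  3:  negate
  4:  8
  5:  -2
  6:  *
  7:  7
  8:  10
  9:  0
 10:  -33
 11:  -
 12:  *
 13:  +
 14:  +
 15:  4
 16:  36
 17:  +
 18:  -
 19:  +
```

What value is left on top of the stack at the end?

-9      [-9]
negate  [9]
negate  [-9]
8       [-9, 8]
-2      [-9, 8, -2]
*       [-9, -16]
7       [-9, -16, 7]
10      [-9, -16, 7, 10]
0       [-9, -16, 7, 10, 0]
-33     [-9, -16, 7, 10, 0, -33]
-       [-9, -16, 7, 10, 33]
*       [-9, -16, 7, 330]
+       [-9, -16, 337]
+       [-9, 321]
4       [-9, 321, 4]
36      [-9, 321, 4, 36]
+       [-9, 321, 40]
-       [-9, 281]
+       [272]

272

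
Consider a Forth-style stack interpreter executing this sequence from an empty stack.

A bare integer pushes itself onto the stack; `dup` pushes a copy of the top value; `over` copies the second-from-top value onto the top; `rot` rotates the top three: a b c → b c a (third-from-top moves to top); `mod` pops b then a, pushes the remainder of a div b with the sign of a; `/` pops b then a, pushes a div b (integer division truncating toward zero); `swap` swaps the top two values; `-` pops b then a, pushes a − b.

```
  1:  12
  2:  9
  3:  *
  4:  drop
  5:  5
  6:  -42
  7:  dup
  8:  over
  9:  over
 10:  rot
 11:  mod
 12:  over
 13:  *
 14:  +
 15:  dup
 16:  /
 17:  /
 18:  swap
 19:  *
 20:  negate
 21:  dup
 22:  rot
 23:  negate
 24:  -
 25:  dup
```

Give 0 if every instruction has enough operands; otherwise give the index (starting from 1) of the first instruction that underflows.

12     : 12
9      : 12 9
*      : 108
drop   : (empty)
5      : 5
-42    : 5 -42
dup    : 5 -42 -42
over   : 5 -42 -42 -42
over   : 5 -42 -42 -42 -42
rot    : 5 -42 -42 -42 -42
mod    : 5 -42 -42 0
over   : 5 -42 -42 0 -42
*      : 5 -42 -42 0
+      : 5 -42 -42
dup    : 5 -42 -42 -42
/      : 5 -42 1
/      : 5 -42
swap   : -42 5
*      : -210
negate : 210
dup    : 210 210
rot  — needs 3 operands, stack has 2 → underflow

22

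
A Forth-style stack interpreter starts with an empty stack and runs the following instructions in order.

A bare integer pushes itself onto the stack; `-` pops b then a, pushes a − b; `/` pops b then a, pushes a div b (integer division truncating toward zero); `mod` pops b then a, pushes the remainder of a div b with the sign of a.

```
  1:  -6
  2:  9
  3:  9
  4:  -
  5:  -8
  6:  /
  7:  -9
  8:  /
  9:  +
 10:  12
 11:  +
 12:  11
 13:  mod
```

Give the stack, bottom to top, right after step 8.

[-6, 0]

-6 : [-6]
9  : [-6, 9]
9  : [-6, 9, 9]
-  : [-6, 0]
-8 : [-6, 0, -8]
/  : [-6, 0]
-9 : [-6, 0, -9]
/  : [-6, 0]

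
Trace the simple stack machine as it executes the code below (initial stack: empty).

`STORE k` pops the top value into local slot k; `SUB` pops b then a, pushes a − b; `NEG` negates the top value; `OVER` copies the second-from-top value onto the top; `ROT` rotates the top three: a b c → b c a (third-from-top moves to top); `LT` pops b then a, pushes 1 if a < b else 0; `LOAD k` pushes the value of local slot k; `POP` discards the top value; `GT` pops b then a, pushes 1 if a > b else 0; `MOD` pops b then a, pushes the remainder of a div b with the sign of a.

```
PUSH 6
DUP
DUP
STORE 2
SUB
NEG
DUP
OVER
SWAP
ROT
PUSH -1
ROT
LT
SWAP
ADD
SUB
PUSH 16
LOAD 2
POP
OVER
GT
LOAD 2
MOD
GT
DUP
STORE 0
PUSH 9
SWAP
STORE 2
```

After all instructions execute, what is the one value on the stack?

9

PUSH 6  : [6]
DUP     : [6, 6]
DUP     : [6, 6, 6]
STORE 2 : [6, 6]
SUB     : [0]
NEG     : [0]
DUP     : [0, 0]
OVER    : [0, 0, 0]
SWAP    : [0, 0, 0]
ROT     : [0, 0, 0]
PUSH -1 : [0, 0, 0, -1]
ROT     : [0, 0, -1, 0]
LT      : [0, 0, 1]
SWAP    : [0, 1, 0]
ADD     : [0, 1]
SUB     : [-1]
PUSH 16 : [-1, 16]
LOAD 2  : [-1, 16, 6]
POP     : [-1, 16]
OVER    : [-1, 16, -1]
GT      : [-1, 1]
LOAD 2  : [-1, 1, 6]
MOD     : [-1, 1]
GT      : [0]
DUP     : [0, 0]
STORE 0 : [0]
PUSH 9  : [0, 9]
SWAP    : [9, 0]
STORE 2 : [9]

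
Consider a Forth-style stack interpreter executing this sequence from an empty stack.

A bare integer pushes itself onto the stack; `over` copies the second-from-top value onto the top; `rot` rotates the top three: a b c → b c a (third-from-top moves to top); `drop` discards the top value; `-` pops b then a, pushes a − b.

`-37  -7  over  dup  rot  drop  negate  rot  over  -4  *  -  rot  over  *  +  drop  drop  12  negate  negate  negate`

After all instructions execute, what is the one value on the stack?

-12

-37    → -37
-7     → -37 -7
over   → -37 -7 -37
dup    → -37 -7 -37 -37
rot    → -37 -37 -37 -7
drop   → -37 -37 -37
negate → -37 -37 37
rot    → -37 37 -37
over   → -37 37 -37 37
-4     → -37 37 -37 37 -4
*      → -37 37 -37 -148
-      → -37 37 111
rot    → 37 111 -37
over   → 37 111 -37 111
*      → 37 111 -4107
+      → 37 -3996
drop   → 37
drop   → (empty)
12     → 12
negate → -12
negate → 12
negate → -12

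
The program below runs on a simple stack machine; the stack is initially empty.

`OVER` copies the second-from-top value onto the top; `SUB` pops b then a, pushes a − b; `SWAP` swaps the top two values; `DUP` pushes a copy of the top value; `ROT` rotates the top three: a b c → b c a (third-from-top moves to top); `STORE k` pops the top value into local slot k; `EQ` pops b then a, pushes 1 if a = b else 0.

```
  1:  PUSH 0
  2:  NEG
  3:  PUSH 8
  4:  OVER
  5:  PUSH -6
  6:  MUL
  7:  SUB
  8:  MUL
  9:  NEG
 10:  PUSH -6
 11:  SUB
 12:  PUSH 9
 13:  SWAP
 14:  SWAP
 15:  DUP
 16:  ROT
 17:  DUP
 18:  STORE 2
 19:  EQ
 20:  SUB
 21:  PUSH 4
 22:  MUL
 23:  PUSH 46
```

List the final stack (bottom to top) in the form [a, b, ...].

[36, 46]

PUSH 0  → 0
NEG     → 0
PUSH 8  → 0 8
OVER    → 0 8 0
PUSH -6 → 0 8 0 -6
MUL     → 0 8 0
SUB     → 0 8
MUL     → 0
NEG     → 0
PUSH -6 → 0 -6
SUB     → 6
PUSH 9  → 6 9
SWAP    → 9 6
SWAP    → 6 9
DUP     → 6 9 9
ROT     → 9 9 6
DUP     → 9 9 6 6
STORE 2 → 9 9 6
EQ      → 9 0
SUB     → 9
PUSH 4  → 9 4
MUL     → 36
PUSH 46 → 36 46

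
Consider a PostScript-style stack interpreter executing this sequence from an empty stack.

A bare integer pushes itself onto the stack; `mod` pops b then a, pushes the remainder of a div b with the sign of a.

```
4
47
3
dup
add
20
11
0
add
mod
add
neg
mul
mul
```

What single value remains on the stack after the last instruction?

-2820

4   : 4
47  : 4 47
3   : 4 47 3
dup : 4 47 3 3
add : 4 47 6
20  : 4 47 6 20
11  : 4 47 6 20 11
0   : 4 47 6 20 11 0
add : 4 47 6 20 11
mod : 4 47 6 9
add : 4 47 15
neg : 4 47 -15
mul : 4 -705
mul : -2820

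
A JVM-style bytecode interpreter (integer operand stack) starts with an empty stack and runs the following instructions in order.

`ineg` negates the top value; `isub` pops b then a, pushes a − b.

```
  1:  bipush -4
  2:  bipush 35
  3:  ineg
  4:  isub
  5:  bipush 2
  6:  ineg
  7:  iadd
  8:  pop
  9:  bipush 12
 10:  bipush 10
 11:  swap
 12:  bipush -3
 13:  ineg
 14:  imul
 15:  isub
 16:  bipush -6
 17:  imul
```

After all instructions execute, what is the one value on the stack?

156

bipush -4 → [-4]
bipush 35 → [-4, 35]
ineg      → [-4, -35]
isub      → [31]
bipush 2  → [31, 2]
ineg      → [31, -2]
iadd      → [29]
pop       → []
bipush 12 → [12]
bipush 10 → [12, 10]
swap      → [10, 12]
bipush -3 → [10, 12, -3]
ineg      → [10, 12, 3]
imul      → [10, 36]
isub      → [-26]
bipush -6 → [-26, -6]
imul      → [156]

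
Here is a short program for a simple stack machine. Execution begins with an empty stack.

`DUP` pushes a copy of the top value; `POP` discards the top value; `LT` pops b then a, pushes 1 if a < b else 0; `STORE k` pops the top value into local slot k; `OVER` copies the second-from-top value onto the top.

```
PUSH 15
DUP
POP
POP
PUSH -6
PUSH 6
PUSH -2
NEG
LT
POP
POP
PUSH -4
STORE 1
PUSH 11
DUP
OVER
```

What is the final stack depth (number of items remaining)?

PUSH 15 : 15
DUP     : 15 15
POP     : 15
POP     : (empty)
PUSH -6 : -6
PUSH 6  : -6 6
PUSH -2 : -6 6 -2
NEG     : -6 6 2
LT      : -6 0
POP     : -6
POP     : (empty)
PUSH -4 : -4
STORE 1 : (empty)
PUSH 11 : 11
DUP     : 11 11
OVER    : 11 11 11

3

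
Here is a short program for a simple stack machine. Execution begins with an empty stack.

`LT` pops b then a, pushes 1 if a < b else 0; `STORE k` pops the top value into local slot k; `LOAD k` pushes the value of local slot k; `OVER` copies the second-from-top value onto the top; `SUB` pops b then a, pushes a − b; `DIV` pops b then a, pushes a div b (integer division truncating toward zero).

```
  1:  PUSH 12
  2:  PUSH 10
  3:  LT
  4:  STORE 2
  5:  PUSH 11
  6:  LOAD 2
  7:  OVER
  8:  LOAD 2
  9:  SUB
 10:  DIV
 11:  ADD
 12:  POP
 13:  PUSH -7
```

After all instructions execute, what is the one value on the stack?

-7

PUSH 12  12
PUSH 10  12 10
LT       0
STORE 2  (empty)
PUSH 11  11
LOAD 2   11 0
OVER     11 0 11
LOAD 2   11 0 11 0
SUB      11 0 11
DIV      11 0
ADD      11
POP      (empty)
PUSH -7  -7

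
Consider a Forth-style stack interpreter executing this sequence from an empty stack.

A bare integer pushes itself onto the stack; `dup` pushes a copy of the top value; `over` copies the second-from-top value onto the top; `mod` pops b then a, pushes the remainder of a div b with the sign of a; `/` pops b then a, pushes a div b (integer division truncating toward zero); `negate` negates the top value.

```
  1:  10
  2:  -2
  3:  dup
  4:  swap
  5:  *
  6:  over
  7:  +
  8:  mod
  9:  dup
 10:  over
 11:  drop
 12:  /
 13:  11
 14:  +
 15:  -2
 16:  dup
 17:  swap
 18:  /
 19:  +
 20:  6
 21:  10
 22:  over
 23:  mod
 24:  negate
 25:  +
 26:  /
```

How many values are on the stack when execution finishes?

10      [10]
-2      [10, -2]
dup     [10, -2, -2]
swap    [10, -2, -2]
*       [10, 4]
over    [10, 4, 10]
+       [10, 14]
mod     [10]
dup     [10, 10]
over    [10, 10, 10]
drop    [10, 10]
/       [1]
11      [1, 11]
+       [12]
-2      [12, -2]
dup     [12, -2, -2]
swap    [12, -2, -2]
/       [12, 1]
+       [13]
6       [13, 6]
10      [13, 6, 10]
over    [13, 6, 10, 6]
mod     [13, 6, 4]
negate  [13, 6, -4]
+       [13, 2]
/       [6]

1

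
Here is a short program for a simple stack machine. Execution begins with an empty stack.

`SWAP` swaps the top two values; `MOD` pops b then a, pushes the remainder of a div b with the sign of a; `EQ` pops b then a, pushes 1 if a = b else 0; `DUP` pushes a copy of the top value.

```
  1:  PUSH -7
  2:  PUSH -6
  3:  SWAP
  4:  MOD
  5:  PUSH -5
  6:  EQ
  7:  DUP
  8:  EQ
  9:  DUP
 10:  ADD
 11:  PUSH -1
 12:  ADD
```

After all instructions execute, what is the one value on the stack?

1

PUSH -7  [-7]
PUSH -6  [-7, -6]
SWAP     [-6, -7]
MOD      [-6]
PUSH -5  [-6, -5]
EQ       [0]
DUP      [0, 0]
EQ       [1]
DUP      [1, 1]
ADD      [2]
PUSH -1  [2, -1]
ADD      [1]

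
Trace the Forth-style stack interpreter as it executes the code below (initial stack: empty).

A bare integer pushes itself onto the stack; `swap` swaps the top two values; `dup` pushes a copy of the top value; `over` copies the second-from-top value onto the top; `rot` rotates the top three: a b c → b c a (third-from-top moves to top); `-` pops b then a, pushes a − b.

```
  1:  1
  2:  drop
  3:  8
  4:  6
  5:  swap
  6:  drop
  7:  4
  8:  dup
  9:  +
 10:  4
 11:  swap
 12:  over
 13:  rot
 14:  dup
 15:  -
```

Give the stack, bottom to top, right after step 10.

1    : [1]
drop : []
8    : [8]
6    : [8, 6]
swap : [6, 8]
drop : [6]
4    : [6, 4]
dup  : [6, 4, 4]
+    : [6, 8]
4    : [6, 8, 4]

[6, 8, 4]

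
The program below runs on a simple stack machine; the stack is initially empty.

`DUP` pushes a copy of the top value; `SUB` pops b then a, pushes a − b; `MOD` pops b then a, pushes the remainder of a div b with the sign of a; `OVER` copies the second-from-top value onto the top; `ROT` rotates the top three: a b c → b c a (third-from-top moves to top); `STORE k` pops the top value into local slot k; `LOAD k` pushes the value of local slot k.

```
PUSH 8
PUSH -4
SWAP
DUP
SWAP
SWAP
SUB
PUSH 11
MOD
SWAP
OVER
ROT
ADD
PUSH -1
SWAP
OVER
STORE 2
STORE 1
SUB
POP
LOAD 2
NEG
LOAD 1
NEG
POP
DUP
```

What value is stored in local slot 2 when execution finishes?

-1

PUSH 8  → [8]
PUSH -4 → [8, -4]
SWAP    → [-4, 8]
DUP     → [-4, 8, 8]
SWAP    → [-4, 8, 8]
SWAP    → [-4, 8, 8]
SUB     → [-4, 0]
PUSH 11 → [-4, 0, 11]
MOD     → [-4, 0]
SWAP    → [0, -4]
OVER    → [0, -4, 0]
ROT     → [-4, 0, 0]
ADD     → [-4, 0]
PUSH -1 → [-4, 0, -1]
SWAP    → [-4, -1, 0]
OVER    → [-4, -1, 0, -1]
STORE 2 → [-4, -1, 0]
STORE 1 → [-4, -1]
SUB     → [-3]
POP     → []
LOAD 2  → [-1]
NEG     → [1]
LOAD 1  → [1, 0]
NEG     → [1, 0]
POP     → [1]
DUP     → [1, 1]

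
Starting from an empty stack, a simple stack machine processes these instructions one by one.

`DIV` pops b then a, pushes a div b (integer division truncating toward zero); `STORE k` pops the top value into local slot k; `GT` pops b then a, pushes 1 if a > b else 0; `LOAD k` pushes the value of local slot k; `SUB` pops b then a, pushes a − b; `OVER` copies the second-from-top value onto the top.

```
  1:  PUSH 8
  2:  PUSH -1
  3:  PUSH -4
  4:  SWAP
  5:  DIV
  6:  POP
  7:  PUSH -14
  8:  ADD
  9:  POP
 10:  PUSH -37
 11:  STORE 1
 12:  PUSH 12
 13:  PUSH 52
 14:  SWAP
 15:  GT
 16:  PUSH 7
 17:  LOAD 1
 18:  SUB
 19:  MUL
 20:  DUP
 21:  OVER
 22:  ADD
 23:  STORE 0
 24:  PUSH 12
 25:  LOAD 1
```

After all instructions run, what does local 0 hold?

88

PUSH 8   -> [8]
PUSH -1  -> [8, -1]
PUSH -4  -> [8, -1, -4]
SWAP     -> [8, -4, -1]
DIV      -> [8, 4]
POP      -> [8]
PUSH -14 -> [8, -14]
ADD      -> [-6]
POP      -> []
PUSH -37 -> [-37]
STORE 1  -> []
PUSH 12  -> [12]
PUSH 52  -> [12, 52]
SWAP     -> [52, 12]
GT       -> [1]
PUSH 7   -> [1, 7]
LOAD 1   -> [1, 7, -37]
SUB      -> [1, 44]
MUL      -> [44]
DUP      -> [44, 44]
OVER     -> [44, 44, 44]
ADD      -> [44, 88]
STORE 0  -> [44]
PUSH 12  -> [44, 12]
LOAD 1   -> [44, 12, -37]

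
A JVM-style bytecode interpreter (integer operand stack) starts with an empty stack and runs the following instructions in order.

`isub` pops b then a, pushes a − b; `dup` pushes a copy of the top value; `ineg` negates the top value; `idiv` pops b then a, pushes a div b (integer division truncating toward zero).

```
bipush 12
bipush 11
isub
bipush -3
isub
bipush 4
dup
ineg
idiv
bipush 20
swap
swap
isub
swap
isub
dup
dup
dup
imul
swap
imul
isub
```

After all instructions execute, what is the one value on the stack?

bipush 12  [12]
bipush 11  [12, 11]
isub       [1]
bipush -3  [1, -3]
isub       [4]
bipush 4   [4, 4]
dup        [4, 4, 4]
ineg       [4, 4, -4]
idiv       [4, -1]
bipush 20  [4, -1, 20]
swap       [4, 20, -1]
swap       [4, -1, 20]
isub       [4, -21]
swap       [-21, 4]
isub       [-25]
dup        [-25, -25]
dup        [-25, -25, -25]
dup        [-25, -25, -25, -25]
imul       [-25, -25, 625]
swap       [-25, 625, -25]
imul       [-25, -15625]
isub       [15600]

15600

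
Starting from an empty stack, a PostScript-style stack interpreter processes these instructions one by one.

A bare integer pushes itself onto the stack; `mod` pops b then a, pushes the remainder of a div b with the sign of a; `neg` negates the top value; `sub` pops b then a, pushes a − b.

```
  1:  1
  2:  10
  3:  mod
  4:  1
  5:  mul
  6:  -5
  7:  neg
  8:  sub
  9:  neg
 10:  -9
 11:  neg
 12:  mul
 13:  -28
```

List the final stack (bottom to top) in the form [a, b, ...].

[36, -28]

1   : [1]
10  : [1, 10]
mod : [1]
1   : [1, 1]
mul : [1]
-5  : [1, -5]
neg : [1, 5]
sub : [-4]
neg : [4]
-9  : [4, -9]
neg : [4, 9]
mul : [36]
-28 : [36, -28]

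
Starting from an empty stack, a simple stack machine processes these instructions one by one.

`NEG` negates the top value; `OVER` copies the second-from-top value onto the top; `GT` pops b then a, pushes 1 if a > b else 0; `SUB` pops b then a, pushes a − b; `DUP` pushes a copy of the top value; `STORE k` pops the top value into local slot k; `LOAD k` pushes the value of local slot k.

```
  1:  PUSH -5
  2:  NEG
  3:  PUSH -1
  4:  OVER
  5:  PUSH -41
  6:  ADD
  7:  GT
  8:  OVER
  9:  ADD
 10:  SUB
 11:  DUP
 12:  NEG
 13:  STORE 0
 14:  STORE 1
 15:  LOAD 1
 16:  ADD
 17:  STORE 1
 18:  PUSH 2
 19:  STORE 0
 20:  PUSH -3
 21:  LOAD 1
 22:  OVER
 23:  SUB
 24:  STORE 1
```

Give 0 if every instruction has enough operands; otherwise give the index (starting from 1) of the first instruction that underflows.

16

PUSH -5  -> [-5]
NEG      -> [5]
PUSH -1  -> [5, -1]
OVER     -> [5, -1, 5]
PUSH -41 -> [5, -1, 5, -41]
ADD      -> [5, -1, -36]
GT       -> [5, 1]
OVER     -> [5, 1, 5]
ADD      -> [5, 6]
SUB      -> [-1]
DUP      -> [-1, -1]
NEG      -> [-1, 1]
STORE 0  -> [-1]
STORE 1  -> []
LOAD 1   -> [-1]
ADD  — needs 2 operands, stack has 1 → underflow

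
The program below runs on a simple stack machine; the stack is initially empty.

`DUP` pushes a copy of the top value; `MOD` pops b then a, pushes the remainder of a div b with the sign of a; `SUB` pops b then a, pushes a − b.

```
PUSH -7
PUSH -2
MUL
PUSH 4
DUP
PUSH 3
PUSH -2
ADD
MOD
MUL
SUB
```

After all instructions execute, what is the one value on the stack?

14

PUSH -7  [-7]
PUSH -2  [-7, -2]
MUL      [14]
PUSH 4   [14, 4]
DUP      [14, 4, 4]
PUSH 3   [14, 4, 4, 3]
PUSH -2  [14, 4, 4, 3, -2]
ADD      [14, 4, 4, 1]
MOD      [14, 4, 0]
MUL      [14, 0]
SUB      [14]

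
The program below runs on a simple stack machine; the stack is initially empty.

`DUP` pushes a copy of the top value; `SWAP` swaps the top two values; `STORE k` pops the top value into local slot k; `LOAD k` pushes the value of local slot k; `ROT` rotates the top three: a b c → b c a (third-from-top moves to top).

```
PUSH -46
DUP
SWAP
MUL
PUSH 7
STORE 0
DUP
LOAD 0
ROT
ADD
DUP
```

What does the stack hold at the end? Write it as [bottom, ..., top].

PUSH -46 -> [-46]
DUP      -> [-46, -46]
SWAP     -> [-46, -46]
MUL      -> [2116]
PUSH 7   -> [2116, 7]
STORE 0  -> [2116]
DUP      -> [2116, 2116]
LOAD 0   -> [2116, 2116, 7]
ROT      -> [2116, 7, 2116]
ADD      -> [2116, 2123]
DUP      -> [2116, 2123, 2123]

[2116, 2123, 2123]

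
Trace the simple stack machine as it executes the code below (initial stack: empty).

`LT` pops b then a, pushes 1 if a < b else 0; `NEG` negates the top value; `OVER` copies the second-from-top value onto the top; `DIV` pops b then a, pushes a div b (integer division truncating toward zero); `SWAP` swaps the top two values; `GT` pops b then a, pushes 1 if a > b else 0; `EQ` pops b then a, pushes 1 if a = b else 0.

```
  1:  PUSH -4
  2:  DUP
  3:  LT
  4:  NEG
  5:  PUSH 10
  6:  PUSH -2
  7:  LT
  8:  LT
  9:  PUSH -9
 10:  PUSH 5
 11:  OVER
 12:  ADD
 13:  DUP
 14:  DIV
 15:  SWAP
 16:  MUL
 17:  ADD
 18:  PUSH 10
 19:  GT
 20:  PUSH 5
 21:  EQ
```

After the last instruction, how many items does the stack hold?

1

PUSH -4 : -4
DUP     : -4 -4
LT      : 0
NEG     : 0
PUSH 10 : 0 10
PUSH -2 : 0 10 -2
LT      : 0 0
LT      : 0
PUSH -9 : 0 -9
PUSH 5  : 0 -9 5
OVER    : 0 -9 5 -9
ADD     : 0 -9 -4
DUP     : 0 -9 -4 -4
DIV     : 0 -9 1
SWAP    : 0 1 -9
MUL     : 0 -9
ADD     : -9
PUSH 10 : -9 10
GT      : 0
PUSH 5  : 0 5
EQ      : 0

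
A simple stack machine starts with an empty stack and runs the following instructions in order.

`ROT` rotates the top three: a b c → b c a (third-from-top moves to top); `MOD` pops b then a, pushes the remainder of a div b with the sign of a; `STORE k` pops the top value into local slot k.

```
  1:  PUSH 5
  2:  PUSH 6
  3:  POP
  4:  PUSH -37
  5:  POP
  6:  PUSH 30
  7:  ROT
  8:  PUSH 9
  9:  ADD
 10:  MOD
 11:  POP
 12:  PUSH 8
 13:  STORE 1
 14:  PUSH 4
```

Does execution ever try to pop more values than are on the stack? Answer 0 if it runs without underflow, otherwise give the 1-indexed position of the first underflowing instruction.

7

PUSH 5   → [5]
PUSH 6   → [5, 6]
POP      → [5]
PUSH -37 → [5, -37]
POP      → [5]
PUSH 30  → [5, 30]
ROT  — needs 3 operands, stack has 2 → underflow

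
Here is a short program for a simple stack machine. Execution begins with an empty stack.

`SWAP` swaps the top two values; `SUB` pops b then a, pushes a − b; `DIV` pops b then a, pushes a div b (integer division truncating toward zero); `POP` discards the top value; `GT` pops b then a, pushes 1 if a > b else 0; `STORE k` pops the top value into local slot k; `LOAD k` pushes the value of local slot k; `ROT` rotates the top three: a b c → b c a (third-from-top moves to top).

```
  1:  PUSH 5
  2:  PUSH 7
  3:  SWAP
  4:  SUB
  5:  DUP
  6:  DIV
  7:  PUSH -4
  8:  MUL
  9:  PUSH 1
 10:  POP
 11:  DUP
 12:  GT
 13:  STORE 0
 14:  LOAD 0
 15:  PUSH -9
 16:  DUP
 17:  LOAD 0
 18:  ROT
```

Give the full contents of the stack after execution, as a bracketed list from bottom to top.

[0, -9, 0, -9]

PUSH 5  : 5
PUSH 7  : 5 7
SWAP    : 7 5
SUB     : 2
DUP     : 2 2
DIV     : 1
PUSH -4 : 1 -4
MUL     : -4
PUSH 1  : -4 1
POP     : -4
DUP     : -4 -4
GT      : 0
STORE 0 : (empty)
LOAD 0  : 0
PUSH -9 : 0 -9
DUP     : 0 -9 -9
LOAD 0  : 0 -9 -9 0
ROT     : 0 -9 0 -9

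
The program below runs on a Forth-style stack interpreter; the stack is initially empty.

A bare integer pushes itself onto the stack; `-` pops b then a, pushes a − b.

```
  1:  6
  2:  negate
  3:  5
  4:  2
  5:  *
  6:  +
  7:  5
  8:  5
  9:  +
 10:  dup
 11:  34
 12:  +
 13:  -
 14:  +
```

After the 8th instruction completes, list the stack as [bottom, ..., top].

6      : [6]
negate : [-6]
5      : [-6, 5]
2      : [-6, 5, 2]
*      : [-6, 10]
+      : [4]
5      : [4, 5]
5      : [4, 5, 5]

[4, 5, 5]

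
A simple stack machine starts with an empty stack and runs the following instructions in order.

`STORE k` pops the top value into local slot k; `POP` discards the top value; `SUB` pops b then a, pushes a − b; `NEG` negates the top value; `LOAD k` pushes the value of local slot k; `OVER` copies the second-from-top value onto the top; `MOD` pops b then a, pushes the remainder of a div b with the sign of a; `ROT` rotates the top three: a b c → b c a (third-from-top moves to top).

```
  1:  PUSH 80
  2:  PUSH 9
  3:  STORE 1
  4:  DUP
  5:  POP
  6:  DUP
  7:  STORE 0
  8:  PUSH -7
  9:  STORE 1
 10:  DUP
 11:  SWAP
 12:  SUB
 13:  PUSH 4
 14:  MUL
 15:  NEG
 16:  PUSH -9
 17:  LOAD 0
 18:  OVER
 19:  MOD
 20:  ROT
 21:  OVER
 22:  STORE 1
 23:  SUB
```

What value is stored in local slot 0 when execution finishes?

80

PUSH 80 -> 80
PUSH 9  -> 80 9
STORE 1 -> 80
DUP     -> 80 80
POP     -> 80
DUP     -> 80 80
STORE 0 -> 80
PUSH -7 -> 80 -7
STORE 1 -> 80
DUP     -> 80 80
SWAP    -> 80 80
SUB     -> 0
PUSH 4  -> 0 4
MUL     -> 0
NEG     -> 0
PUSH -9 -> 0 -9
LOAD 0  -> 0 -9 80
OVER    -> 0 -9 80 -9
MOD     -> 0 -9 8
ROT     -> -9 8 0
OVER    -> -9 8 0 8
STORE 1 -> -9 8 0
SUB     -> -9 8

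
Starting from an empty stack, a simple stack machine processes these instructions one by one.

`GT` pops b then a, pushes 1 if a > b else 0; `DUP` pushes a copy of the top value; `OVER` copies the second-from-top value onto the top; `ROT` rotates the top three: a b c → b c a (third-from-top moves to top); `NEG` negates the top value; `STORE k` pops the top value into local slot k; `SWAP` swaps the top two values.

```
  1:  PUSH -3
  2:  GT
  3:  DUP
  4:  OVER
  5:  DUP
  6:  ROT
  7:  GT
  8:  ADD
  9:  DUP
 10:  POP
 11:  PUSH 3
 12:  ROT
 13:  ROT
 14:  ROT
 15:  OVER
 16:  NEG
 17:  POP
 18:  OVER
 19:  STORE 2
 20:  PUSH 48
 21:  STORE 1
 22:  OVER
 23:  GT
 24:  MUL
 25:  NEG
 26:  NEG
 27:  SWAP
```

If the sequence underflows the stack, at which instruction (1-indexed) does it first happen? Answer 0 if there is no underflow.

PUSH -3  [-3]
GT  — needs 2 operands, stack has 1 → underflow

2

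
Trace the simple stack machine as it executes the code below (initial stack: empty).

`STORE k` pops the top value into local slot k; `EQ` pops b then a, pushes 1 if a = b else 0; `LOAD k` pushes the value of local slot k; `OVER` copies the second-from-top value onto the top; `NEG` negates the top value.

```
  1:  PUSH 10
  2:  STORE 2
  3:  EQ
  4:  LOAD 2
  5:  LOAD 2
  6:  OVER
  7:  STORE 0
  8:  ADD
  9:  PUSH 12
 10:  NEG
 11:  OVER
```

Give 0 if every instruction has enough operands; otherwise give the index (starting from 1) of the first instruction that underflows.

PUSH 10 : 10
STORE 2 : (empty)
EQ  — needs 2 operands, stack has 0 → underflow

3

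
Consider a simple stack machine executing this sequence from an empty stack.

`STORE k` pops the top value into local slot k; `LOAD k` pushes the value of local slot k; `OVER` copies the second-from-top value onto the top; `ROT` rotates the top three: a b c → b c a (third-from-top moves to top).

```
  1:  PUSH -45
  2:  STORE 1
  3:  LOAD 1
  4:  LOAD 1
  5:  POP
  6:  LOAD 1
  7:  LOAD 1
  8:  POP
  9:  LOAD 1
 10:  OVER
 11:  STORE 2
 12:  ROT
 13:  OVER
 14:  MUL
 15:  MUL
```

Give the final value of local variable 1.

PUSH -45  -45
STORE 1   (empty)
LOAD 1    -45
LOAD 1    -45 -45
POP       -45
LOAD 1    -45 -45
LOAD 1    -45 -45 -45
POP       -45 -45
LOAD 1    -45 -45 -45
OVER      -45 -45 -45 -45
STORE 2   -45 -45 -45
ROT       -45 -45 -45
OVER      -45 -45 -45 -45
MUL       -45 -45 2025
MUL       -45 -91125

-45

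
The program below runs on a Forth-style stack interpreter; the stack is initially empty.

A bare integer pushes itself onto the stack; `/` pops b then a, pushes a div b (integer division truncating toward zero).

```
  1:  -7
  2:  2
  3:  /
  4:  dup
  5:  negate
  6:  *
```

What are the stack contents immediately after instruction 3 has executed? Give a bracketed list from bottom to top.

[-3]

-7  -7
2   -7 2
/   -3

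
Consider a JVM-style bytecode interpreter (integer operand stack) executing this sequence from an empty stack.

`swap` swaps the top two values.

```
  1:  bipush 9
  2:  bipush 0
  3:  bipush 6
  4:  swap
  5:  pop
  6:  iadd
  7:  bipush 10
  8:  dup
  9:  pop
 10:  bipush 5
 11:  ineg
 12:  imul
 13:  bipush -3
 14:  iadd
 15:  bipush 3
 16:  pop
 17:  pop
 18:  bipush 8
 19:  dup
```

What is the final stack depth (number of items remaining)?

bipush 9   [9]
bipush 0   [9, 0]
bipush 6   [9, 0, 6]
swap       [9, 6, 0]
pop        [9, 6]
iadd       [15]
bipush 10  [15, 10]
dup        [15, 10, 10]
pop        [15, 10]
bipush 5   [15, 10, 5]
ineg       [15, 10, -5]
imul       [15, -50]
bipush -3  [15, -50, -3]
iadd       [15, -53]
bipush 3   [15, -53, 3]
pop        [15, -53]
pop        [15]
bipush 8   [15, 8]
dup        [15, 8, 8]

3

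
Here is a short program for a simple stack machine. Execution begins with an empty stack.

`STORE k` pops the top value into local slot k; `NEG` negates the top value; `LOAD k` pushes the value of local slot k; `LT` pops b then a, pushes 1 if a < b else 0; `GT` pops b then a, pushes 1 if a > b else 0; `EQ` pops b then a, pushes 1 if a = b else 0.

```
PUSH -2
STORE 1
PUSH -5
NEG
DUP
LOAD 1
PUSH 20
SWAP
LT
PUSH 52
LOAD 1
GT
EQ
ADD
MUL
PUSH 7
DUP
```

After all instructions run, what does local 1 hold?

-2

PUSH -2 -> -2
STORE 1 -> (empty)
PUSH -5 -> -5
NEG     -> 5
DUP     -> 5 5
LOAD 1  -> 5 5 -2
PUSH 20 -> 5 5 -2 20
SWAP    -> 5 5 20 -2
LT      -> 5 5 0
PUSH 52 -> 5 5 0 52
LOAD 1  -> 5 5 0 52 -2
GT      -> 5 5 0 1
EQ      -> 5 5 0
ADD     -> 5 5
MUL     -> 25
PUSH 7  -> 25 7
DUP     -> 25 7 7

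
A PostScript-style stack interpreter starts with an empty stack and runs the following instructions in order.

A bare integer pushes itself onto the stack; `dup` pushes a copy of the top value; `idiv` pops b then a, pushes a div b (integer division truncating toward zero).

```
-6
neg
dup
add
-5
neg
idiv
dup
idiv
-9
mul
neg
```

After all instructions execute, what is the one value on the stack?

9

-6   → [-6]
neg  → [6]
dup  → [6, 6]
add  → [12]
-5   → [12, -5]
neg  → [12, 5]
idiv → [2]
dup  → [2, 2]
idiv → [1]
-9   → [1, -9]
mul  → [-9]
neg  → [9]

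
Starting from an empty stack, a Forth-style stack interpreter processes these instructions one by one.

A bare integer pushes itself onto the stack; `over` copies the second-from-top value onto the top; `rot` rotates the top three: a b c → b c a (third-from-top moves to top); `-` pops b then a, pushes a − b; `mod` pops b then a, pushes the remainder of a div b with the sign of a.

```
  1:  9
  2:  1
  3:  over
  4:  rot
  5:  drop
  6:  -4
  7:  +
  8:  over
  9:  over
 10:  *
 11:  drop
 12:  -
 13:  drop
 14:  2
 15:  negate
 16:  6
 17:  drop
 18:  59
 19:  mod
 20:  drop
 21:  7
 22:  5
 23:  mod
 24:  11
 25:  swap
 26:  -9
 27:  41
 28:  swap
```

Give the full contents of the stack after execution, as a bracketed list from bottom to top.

[11, 2, 41, -9]

9      -> 9
1      -> 9 1
over   -> 9 1 9
rot    -> 1 9 9
drop   -> 1 9
-4     -> 1 9 -4
+      -> 1 5
over   -> 1 5 1
over   -> 1 5 1 5
*      -> 1 5 5
drop   -> 1 5
-      -> -4
drop   -> (empty)
2      -> 2
negate -> -2
6      -> -2 6
drop   -> -2
59     -> -2 59
mod    -> -2
drop   -> (empty)
7      -> 7
5      -> 7 5
mod    -> 2
11     -> 2 11
swap   -> 11 2
-9     -> 11 2 -9
41     -> 11 2 -9 41
swap   -> 11 2 41 -9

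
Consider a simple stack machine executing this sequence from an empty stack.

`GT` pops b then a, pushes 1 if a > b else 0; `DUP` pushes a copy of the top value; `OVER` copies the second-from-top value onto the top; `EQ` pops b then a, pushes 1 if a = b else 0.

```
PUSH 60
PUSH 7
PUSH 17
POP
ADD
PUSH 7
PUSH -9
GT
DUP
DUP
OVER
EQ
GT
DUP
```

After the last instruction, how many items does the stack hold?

4

PUSH 60 : [60]
PUSH 7  : [60, 7]
PUSH 17 : [60, 7, 17]
POP     : [60, 7]
ADD     : [67]
PUSH 7  : [67, 7]
PUSH -9 : [67, 7, -9]
GT      : [67, 1]
DUP     : [67, 1, 1]
DUP     : [67, 1, 1, 1]
OVER    : [67, 1, 1, 1, 1]
EQ      : [67, 1, 1, 1]
GT      : [67, 1, 0]
DUP     : [67, 1, 0, 0]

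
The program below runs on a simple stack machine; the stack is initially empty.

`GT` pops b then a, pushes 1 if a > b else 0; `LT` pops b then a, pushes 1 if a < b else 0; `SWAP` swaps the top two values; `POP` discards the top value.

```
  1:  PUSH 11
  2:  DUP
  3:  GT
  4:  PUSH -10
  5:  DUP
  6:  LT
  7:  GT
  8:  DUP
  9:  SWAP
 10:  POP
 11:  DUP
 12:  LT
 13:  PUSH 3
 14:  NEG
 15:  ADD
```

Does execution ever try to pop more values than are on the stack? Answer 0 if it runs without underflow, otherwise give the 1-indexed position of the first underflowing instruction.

PUSH 11  → 11
DUP      → 11 11
GT       → 0
PUSH -10 → 0 -10
DUP      → 0 -10 -10
LT       → 0 0
GT       → 0
DUP      → 0 0
SWAP     → 0 0
POP      → 0
DUP      → 0 0
LT       → 0
PUSH 3   → 0 3
NEG      → 0 -3
ADD      → -3

0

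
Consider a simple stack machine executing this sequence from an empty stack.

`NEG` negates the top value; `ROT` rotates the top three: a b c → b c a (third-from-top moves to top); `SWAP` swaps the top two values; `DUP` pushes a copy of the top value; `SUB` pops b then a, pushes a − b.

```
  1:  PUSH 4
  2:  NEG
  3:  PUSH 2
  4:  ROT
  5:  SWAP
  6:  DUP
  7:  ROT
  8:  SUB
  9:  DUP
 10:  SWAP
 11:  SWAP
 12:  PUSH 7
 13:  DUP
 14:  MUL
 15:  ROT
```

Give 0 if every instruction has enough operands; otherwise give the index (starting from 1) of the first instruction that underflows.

4

PUSH 4 -> [4]
NEG    -> [-4]
PUSH 2 -> [-4, 2]
ROT  — needs 3 operands, stack has 2 → underflow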